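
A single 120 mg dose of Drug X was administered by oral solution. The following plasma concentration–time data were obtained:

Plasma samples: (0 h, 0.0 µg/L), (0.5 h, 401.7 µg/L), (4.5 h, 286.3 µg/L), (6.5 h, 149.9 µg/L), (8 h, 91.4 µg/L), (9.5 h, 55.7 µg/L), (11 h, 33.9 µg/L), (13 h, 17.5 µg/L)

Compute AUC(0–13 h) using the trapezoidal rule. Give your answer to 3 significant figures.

AUC = 2320 µg/L·h

Trapezoidal AUC_0→13:
  [0→0.5]: (0.0+401.7)/2 × 0.5 = 100.425
  [0.5→4.5]: (401.7+286.3)/2 × 4 = 1376.0
  [4.5→6.5]: (286.3+149.9)/2 × 2 = 436.2
  [6.5→8]: (149.9+91.4)/2 × 1.5 = 180.975
  [8→9.5]: (91.4+55.7)/2 × 1.5 = 110.325
  [9.5→11]: (55.7+33.9)/2 × 1.5 = 67.2
  [11→13]: (33.9+17.5)/2 × 2 = 51.4
  Sum = 2322.525 µg/L·h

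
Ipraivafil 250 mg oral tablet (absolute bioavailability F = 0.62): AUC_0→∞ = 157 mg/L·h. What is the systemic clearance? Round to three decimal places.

CL = 0.987 L/h

CL = F × Dose / AUC_0→∞
   = 0.62 × 250 / 157 = 0.987261 L/h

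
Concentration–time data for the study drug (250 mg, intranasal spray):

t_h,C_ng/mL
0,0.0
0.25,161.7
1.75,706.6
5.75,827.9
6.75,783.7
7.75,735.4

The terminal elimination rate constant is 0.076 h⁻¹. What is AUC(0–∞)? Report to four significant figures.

AUC = 14980 ng/mL·h

Trapezoidal AUC_0→7.75:
  [0→0.25]: (0.0+161.7)/2 × 0.25 = 20.2125
  [0.25→1.75]: (161.7+706.6)/2 × 1.5 = 651.225
  [1.75→5.75]: (706.6+827.9)/2 × 4 = 3069.0
  [5.75→6.75]: (827.9+783.7)/2 × 1 = 805.8
  [6.75→7.75]: (783.7+735.4)/2 × 1 = 759.55
  Sum = 5305.7875 ng/mL·h
Extrapolated tail: C_last / k_e = 735.4 / 0.076 = 9676.316
AUC_0→∞ = 5305.7875 + 9676.316 = 14982.1035 ng/mL·h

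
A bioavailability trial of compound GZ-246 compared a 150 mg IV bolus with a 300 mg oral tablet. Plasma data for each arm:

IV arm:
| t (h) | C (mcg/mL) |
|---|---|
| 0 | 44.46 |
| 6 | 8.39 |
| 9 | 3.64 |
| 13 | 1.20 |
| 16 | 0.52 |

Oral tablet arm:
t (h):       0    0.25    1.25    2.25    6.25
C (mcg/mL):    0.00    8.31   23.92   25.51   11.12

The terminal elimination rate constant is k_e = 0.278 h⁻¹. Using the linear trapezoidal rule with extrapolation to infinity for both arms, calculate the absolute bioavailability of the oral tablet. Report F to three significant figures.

F = 0.407

Trapezoidal AUC_0→16 (IV):
  [0→6]: (44.46+8.39)/2 × 6 = 158.55
  [6→9]: (8.39+3.64)/2 × 3 = 18.045
  [9→13]: (3.64+1.20)/2 × 4 = 9.68
  [13→16]: (1.20+0.52)/2 × 3 = 2.58
  Sum = 188.855 mcg/mL·h
IV tail: 0.52/0.278 = 1.871; AUC_iv,0→∞ = 188.855 + 1.871 = 190.726 mcg/mL·h
Trapezoidal AUC_0→6.25 (oral tablet):
  [0→0.25]: (0.00+8.31)/2 × 0.25 = 1.03875
  [0.25→1.25]: (8.31+23.92)/2 × 1 = 16.115
  [1.25→2.25]: (23.92+25.51)/2 × 1 = 24.715
  [2.25→6.25]: (25.51+11.12)/2 × 4 = 73.26
  Sum = 115.12875 mcg/mL·h
oral tablet tail: 11.12/0.278 = 40.000; AUC_ev,0→∞ = 115.12875 + 40.000 = 155.12875 mcg/mL·h
F = (AUC_ev/D_ev)/(AUC_iv/D_iv) = (155.12875/300)/(190.726/150) = 0.517096/1.27151 = 0.4067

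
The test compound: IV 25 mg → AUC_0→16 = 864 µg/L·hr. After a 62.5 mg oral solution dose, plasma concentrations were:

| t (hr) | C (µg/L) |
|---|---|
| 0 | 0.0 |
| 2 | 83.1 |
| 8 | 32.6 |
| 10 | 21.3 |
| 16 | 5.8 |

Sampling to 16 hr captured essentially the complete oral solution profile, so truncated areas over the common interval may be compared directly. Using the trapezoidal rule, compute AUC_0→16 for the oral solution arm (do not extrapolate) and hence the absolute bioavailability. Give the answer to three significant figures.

F = 0.262

Trapezoidal AUC_0→16 (oral solution):
  [0→2]: (0.0+83.1)/2 × 2 = 83.1
  [2→8]: (83.1+32.6)/2 × 6 = 347.1
  [8→10]: (32.6+21.3)/2 × 2 = 53.9
  [10→16]: (21.3+5.8)/2 × 6 = 81.3
  Sum = 565.4 µg/L·hr
F = (AUC_ev/D_ev)/(AUC_iv/D_iv) = (565.4/62.5)/(864/25) = 9.0464/34.56 = 0.2618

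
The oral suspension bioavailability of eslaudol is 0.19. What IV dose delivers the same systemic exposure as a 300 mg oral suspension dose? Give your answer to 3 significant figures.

Systemic exposure from an extravascular dose = F × D_ev, so the equivalent IV dose is F × D_ev.
D_iv = F × D_ev = 0.19 × 300 = 57 mg

D_iv = 57.0 mg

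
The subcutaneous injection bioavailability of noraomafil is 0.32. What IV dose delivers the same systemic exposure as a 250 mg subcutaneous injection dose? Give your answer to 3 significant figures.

D_iv = 80.0 mg

Systemic exposure from an extravascular dose = F × D_ev, so the equivalent IV dose is F × D_ev.
D_iv = F × D_ev = 0.32 × 250 = 80 mg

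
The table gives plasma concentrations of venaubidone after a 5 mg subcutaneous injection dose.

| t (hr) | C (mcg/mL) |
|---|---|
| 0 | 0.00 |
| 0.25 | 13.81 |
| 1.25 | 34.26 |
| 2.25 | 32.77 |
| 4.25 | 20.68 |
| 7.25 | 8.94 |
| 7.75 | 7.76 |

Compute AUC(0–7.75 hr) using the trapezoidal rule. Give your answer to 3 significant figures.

Trapezoidal AUC_0→7.75:
  [0→0.25]: (0.00+13.81)/2 × 0.25 = 1.72625
  [0.25→1.25]: (13.81+34.26)/2 × 1 = 24.035
  [1.25→2.25]: (34.26+32.77)/2 × 1 = 33.515
  [2.25→4.25]: (32.77+20.68)/2 × 2 = 53.45
  [4.25→7.25]: (20.68+8.94)/2 × 3 = 44.43
  [7.25→7.75]: (8.94+7.76)/2 × 0.5 = 4.175
  Sum = 161.33125 mcg/mL·hr

AUC = 161 mcg/mL·hr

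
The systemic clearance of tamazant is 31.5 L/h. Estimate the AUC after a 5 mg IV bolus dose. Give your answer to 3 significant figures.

AUC_0→∞ = Dose_iv / CL
        = 5 / 31.5 = 0.15873 mg/L·h

AUC = 0.159 mg/L·h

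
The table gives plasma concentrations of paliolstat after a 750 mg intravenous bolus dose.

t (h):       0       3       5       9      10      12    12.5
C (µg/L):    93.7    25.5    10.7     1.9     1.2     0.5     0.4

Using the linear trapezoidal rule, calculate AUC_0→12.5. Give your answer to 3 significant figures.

AUC = 244 µg/L·h

Trapezoidal AUC_0→12.5:
  [0→3]: (93.7+25.5)/2 × 3 = 178.8
  [3→5]: (25.5+10.7)/2 × 2 = 36.2
  [5→9]: (10.7+1.9)/2 × 4 = 25.2
  [9→10]: (1.9+1.2)/2 × 1 = 1.55
  [10→12]: (1.2+0.5)/2 × 2 = 1.7
  [12→12.5]: (0.5+0.4)/2 × 0.5 = 0.225
  Sum = 243.675 µg/L·h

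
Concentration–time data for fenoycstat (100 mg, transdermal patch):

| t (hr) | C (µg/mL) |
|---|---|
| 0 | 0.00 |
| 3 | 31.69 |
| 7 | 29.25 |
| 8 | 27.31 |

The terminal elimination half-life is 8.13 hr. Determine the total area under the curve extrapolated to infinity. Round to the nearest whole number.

Trapezoidal AUC_0→8:
  [0→3]: (0.00+31.69)/2 × 3 = 47.535
  [3→7]: (31.69+29.25)/2 × 4 = 121.88
  [7→8]: (29.25+27.31)/2 × 1 = 28.28
  Sum = 197.695 µg/mL·hr
k_e = ln2 / t½ = 0.693147 / 8.13 = 0.0853 hr^-1
Extrapolated tail: C_last / k_e = 27.31 / 0.0853 = 320.164
AUC_0→∞ = 197.695 + 320.164 = 517.859 µg/mL·hr

AUC = 518 µg/mL·hr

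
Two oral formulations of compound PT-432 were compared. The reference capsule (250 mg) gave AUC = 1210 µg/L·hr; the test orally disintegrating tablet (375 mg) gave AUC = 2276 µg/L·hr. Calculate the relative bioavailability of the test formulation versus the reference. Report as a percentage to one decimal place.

F_rel = (AUC_test/D_test) / (AUC_ref/D_ref)
      = (2276/375) / (1210/250)
      = 6.06933 / 4.84 = 1.2540 = 125.40%

F_rel = 125.4%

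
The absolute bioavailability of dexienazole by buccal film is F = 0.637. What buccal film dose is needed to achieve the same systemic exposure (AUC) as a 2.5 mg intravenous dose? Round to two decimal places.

For equal systemic exposure: F × D_ev = D_iv
D_ev = D_iv / F = 2.5 / 0.637 = 3.92465 mg

D_buccal = 3.92 mg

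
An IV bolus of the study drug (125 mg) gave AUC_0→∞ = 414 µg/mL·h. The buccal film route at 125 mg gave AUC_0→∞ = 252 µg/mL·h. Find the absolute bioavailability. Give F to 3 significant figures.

F = 0.609

F = (AUC_ev / D_ev) / (AUC_iv / D_iv)
  = (252/125) / (414/125)
  = 2.016 / 3.312 = 0.6087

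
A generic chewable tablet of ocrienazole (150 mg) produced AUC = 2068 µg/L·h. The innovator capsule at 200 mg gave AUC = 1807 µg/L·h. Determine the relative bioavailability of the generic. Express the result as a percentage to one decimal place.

F_rel = (AUC_test/D_test) / (AUC_ref/D_ref)
      = (2068/150) / (1807/200)
      = 13.7867 / 9.035 = 1.5259 = 152.59%

F_rel = 152.6%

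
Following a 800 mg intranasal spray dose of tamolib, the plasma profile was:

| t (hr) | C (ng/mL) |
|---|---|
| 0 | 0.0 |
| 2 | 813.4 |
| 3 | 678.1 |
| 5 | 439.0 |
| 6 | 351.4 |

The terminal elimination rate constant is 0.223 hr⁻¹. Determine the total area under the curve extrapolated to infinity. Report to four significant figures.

AUC = 4647 ng/mL·hr

Trapezoidal AUC_0→6:
  [0→2]: (0.0+813.4)/2 × 2 = 813.4
  [2→3]: (813.4+678.1)/2 × 1 = 745.75
  [3→5]: (678.1+439.0)/2 × 2 = 1117.1
  [5→6]: (439.0+351.4)/2 × 1 = 395.2
  Sum = 3071.45 ng/mL·hr
Extrapolated tail: C_last / k_e = 351.4 / 0.223 = 1575.785
AUC_0→∞ = 3071.45 + 1575.785 = 4647.235 ng/mL·hr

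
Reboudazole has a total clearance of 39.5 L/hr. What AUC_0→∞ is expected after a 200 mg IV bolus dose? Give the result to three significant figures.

AUC_0→∞ = Dose_iv / CL
        = 200 / 39.5 = 5.06329 mg/L·hr

AUC = 5.06 mg/L·hr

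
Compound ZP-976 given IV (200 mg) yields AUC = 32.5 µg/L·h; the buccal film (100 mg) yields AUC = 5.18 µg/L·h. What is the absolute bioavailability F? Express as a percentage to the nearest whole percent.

F = (AUC_ev / D_ev) / (AUC_iv / D_iv)
  = (5.18/100) / (32.5/200)
  = 0.0518 / 0.1625 = 0.3188
  = 31.88%

F = 32%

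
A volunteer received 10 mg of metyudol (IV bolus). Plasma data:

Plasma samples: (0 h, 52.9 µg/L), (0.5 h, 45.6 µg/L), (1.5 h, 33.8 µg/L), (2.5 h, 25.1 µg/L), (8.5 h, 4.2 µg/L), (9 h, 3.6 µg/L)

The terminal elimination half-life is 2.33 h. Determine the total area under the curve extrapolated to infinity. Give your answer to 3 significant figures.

Trapezoidal AUC_0→9:
  [0→0.5]: (52.9+45.6)/2 × 0.5 = 24.625
  [0.5→1.5]: (45.6+33.8)/2 × 1 = 39.7
  [1.5→2.5]: (33.8+25.1)/2 × 1 = 29.45
  [2.5→8.5]: (25.1+4.2)/2 × 6 = 87.9
  [8.5→9]: (4.2+3.6)/2 × 0.5 = 1.95
  Sum = 183.625 µg/L·h
k_e = ln2 / t½ = 0.693147 / 2.33 = 0.2975 h^-1
Extrapolated tail: C_last / k_e = 3.6 / 0.2975 = 12.101
AUC_0→∞ = 183.625 + 12.101 = 195.726 µg/L·h

AUC = 196 µg/L·h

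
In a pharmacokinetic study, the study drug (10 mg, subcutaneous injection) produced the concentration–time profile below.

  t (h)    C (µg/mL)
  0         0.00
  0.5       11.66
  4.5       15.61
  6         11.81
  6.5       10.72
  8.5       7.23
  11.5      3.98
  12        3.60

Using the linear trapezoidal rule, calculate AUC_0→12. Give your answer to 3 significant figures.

AUC = 120 µg/mL·h

Trapezoidal AUC_0→12:
  [0→0.5]: (0.00+11.66)/2 × 0.5 = 2.915
  [0.5→4.5]: (11.66+15.61)/2 × 4 = 54.54
  [4.5→6]: (15.61+11.81)/2 × 1.5 = 20.565
  [6→6.5]: (11.81+10.72)/2 × 0.5 = 5.6325
  [6.5→8.5]: (10.72+7.23)/2 × 2 = 17.95
  [8.5→11.5]: (7.23+3.98)/2 × 3 = 16.815
  [11.5→12]: (3.98+3.60)/2 × 0.5 = 1.895
  Sum = 120.3125 µg/mL·h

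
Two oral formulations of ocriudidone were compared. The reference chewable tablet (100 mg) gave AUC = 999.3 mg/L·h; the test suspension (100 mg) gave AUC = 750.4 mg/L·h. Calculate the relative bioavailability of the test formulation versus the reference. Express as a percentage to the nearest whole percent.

F_rel = 75%

F_rel = (AUC_test/D_test) / (AUC_ref/D_ref)
      = (750.4/100) / (999.3/100)
      = 7.504 / 9.993 = 0.7509 = 75.09%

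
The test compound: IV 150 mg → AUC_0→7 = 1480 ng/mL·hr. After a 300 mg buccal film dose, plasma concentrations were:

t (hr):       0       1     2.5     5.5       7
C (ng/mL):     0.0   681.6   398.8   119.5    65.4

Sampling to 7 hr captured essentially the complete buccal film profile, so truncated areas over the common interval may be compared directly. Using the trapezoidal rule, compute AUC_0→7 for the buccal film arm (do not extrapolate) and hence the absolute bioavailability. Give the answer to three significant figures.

F = 0.698

Trapezoidal AUC_0→7 (buccal film):
  [0→1]: (0.0+681.6)/2 × 1 = 340.8
  [1→2.5]: (681.6+398.8)/2 × 1.5 = 810.3
  [2.5→5.5]: (398.8+119.5)/2 × 3 = 777.45
  [5.5→7]: (119.5+65.4)/2 × 1.5 = 138.675
  Sum = 2067.225 ng/mL·hr
F = (AUC_ev/D_ev)/(AUC_iv/D_iv) = (2067.225/300)/(1480/150) = 6.89075/9.86667 = 0.6984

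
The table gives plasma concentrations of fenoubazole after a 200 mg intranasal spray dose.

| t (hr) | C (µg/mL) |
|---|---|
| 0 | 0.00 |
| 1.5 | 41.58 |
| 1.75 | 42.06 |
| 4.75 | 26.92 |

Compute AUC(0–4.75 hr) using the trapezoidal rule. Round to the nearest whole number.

AUC = 145 µg/mL·hr

Trapezoidal AUC_0→4.75:
  [0→1.5]: (0.00+41.58)/2 × 1.5 = 31.185
  [1.5→1.75]: (41.58+42.06)/2 × 0.25 = 10.455
  [1.75→4.75]: (42.06+26.92)/2 × 3 = 103.47
  Sum = 145.11 µg/mL·hr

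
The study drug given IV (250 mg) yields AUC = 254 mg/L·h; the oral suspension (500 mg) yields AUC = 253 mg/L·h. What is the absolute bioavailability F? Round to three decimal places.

F = 0.498

F = (AUC_ev / D_ev) / (AUC_iv / D_iv)
  = (253/500) / (254/250)
  = 0.506 / 1.016 = 0.4980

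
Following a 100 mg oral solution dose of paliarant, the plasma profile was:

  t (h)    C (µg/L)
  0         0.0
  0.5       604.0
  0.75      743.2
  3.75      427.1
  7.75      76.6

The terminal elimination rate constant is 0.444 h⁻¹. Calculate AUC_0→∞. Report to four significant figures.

Trapezoidal AUC_0→7.75:
  [0→0.5]: (0.0+604.0)/2 × 0.5 = 151.0
  [0.5→0.75]: (604.0+743.2)/2 × 0.25 = 168.4
  [0.75→3.75]: (743.2+427.1)/2 × 3 = 1755.45
  [3.75→7.75]: (427.1+76.6)/2 × 4 = 1007.4
  Sum = 3082.25 µg/L·h
Extrapolated tail: C_last / k_e = 76.6 / 0.444 = 172.523
AUC_0→∞ = 3082.25 + 172.523 = 3254.773 µg/L·h

AUC = 3255 µg/L·h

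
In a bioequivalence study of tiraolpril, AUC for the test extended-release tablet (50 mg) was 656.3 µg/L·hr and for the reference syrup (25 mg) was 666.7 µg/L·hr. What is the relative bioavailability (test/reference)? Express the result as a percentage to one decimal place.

F_rel = 49.2%

F_rel = (AUC_test/D_test) / (AUC_ref/D_ref)
      = (656.3/50) / (666.7/25)
      = 13.126 / 26.668 = 0.4922 = 49.22%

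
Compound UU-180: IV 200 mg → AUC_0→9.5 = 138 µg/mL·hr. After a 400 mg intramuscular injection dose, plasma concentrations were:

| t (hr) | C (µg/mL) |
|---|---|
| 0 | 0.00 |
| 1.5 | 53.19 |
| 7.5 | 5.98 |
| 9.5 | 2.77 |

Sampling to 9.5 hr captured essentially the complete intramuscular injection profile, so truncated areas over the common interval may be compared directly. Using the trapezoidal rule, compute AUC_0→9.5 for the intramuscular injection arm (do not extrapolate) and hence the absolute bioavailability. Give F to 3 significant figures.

Trapezoidal AUC_0→9.5 (intramuscular injection):
  [0→1.5]: (0.00+53.19)/2 × 1.5 = 39.8925
  [1.5→7.5]: (53.19+5.98)/2 × 6 = 177.51
  [7.5→9.5]: (5.98+2.77)/2 × 2 = 8.75
  Sum = 226.1525 µg/mL·hr
F = (AUC_ev/D_ev)/(AUC_iv/D_iv) = (226.1525/400)/(138/200) = 0.56538125/0.69 = 0.8194

F = 0.819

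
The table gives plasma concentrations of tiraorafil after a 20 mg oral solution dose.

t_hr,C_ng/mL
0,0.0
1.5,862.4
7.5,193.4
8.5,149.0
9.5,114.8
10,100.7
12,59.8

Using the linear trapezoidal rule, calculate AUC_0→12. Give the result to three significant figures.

Trapezoidal AUC_0→12:
  [0→1.5]: (0.0+862.4)/2 × 1.5 = 646.8
  [1.5→7.5]: (862.4+193.4)/2 × 6 = 3167.4
  [7.5→8.5]: (193.4+149.0)/2 × 1 = 171.2
  [8.5→9.5]: (149.0+114.8)/2 × 1 = 131.9
  [9.5→10]: (114.8+100.7)/2 × 0.5 = 53.875
  [10→12]: (100.7+59.8)/2 × 2 = 160.5
  Sum = 4331.675 ng/mL·hr

AUC = 4330 ng/mL·hr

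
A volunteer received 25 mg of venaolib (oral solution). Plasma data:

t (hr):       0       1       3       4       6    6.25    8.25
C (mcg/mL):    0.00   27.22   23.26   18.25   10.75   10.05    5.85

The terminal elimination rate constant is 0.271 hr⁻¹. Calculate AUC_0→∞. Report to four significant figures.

AUC = 153.9 mcg/mL·hr

Trapezoidal AUC_0→8.25:
  [0→1]: (0.00+27.22)/2 × 1 = 13.61
  [1→3]: (27.22+23.26)/2 × 2 = 50.48
  [3→4]: (23.26+18.25)/2 × 1 = 20.755
  [4→6]: (18.25+10.75)/2 × 2 = 29.0
  [6→6.25]: (10.75+10.05)/2 × 0.25 = 2.6
  [6.25→8.25]: (10.05+5.85)/2 × 2 = 15.9
  Sum = 132.345 mcg/mL·hr
Extrapolated tail: C_last / k_e = 5.85 / 0.271 = 21.587
AUC_0→∞ = 132.345 + 21.587 = 153.932 mcg/mL·hr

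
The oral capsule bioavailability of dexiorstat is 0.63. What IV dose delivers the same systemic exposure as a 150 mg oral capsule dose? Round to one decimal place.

D_iv = 94.5 mg

Systemic exposure from an extravascular dose = F × D_ev, so the equivalent IV dose is F × D_ev.
D_iv = F × D_ev = 0.63 × 150 = 94.5 mg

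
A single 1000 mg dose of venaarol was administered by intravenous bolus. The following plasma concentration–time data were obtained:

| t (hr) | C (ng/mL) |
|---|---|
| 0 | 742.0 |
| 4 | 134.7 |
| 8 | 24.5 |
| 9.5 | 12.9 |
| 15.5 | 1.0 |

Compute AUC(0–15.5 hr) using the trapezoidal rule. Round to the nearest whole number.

Trapezoidal AUC_0→15.5:
  [0→4]: (742.0+134.7)/2 × 4 = 1753.4
  [4→8]: (134.7+24.5)/2 × 4 = 318.4
  [8→9.5]: (24.5+12.9)/2 × 1.5 = 28.05
  [9.5→15.5]: (12.9+1.0)/2 × 6 = 41.7
  Sum = 2141.55 ng/mL·hr

AUC = 2142 ng/mL·hr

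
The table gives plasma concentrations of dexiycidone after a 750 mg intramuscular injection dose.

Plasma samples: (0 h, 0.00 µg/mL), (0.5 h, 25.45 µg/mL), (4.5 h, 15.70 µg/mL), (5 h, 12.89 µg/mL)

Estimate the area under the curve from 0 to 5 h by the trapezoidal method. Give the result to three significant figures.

AUC = 95.8 µg/mL·h

Trapezoidal AUC_0→5:
  [0→0.5]: (0.00+25.45)/2 × 0.5 = 6.3625
  [0.5→4.5]: (25.45+15.70)/2 × 4 = 82.3
  [4.5→5]: (15.70+12.89)/2 × 0.5 = 7.1475
  Sum = 95.81 µg/mL·h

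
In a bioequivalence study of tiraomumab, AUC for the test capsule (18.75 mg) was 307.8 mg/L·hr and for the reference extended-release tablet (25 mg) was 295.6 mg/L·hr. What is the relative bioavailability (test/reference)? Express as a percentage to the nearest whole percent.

F_rel = (AUC_test/D_test) / (AUC_ref/D_ref)
      = (307.8/18.75) / (295.6/25)
      = 16.416 / 11.824 = 1.3884 = 138.84%

F_rel = 139%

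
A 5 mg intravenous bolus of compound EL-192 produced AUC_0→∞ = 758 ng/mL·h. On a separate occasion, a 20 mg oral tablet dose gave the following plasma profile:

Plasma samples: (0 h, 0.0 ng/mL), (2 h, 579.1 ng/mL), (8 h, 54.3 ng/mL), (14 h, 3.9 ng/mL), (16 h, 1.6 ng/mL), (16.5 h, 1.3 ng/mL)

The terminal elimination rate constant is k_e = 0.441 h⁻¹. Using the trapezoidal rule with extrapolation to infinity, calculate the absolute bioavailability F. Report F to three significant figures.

F = 0.878

Trapezoidal AUC_0→16.5 (oral tablet):
  [0→2]: (0.0+579.1)/2 × 2 = 579.1
  [2→8]: (579.1+54.3)/2 × 6 = 1900.2
  [8→14]: (54.3+3.9)/2 × 6 = 174.6
  [14→16]: (3.9+1.6)/2 × 2 = 5.5
  [16→16.5]: (1.6+1.3)/2 × 0.5 = 0.725
  Sum = 2660.125 ng/mL·h
Tail: C_last/k_e = 1.3/0.441 = 2.948
AUC_0→∞ (oral tablet) = 2660.125 + 2.948 = 2663.073 ng/mL·h
F = (AUC_ev/D_ev)/(AUC_iv/D_iv) = (2663.073/20)/(758/5) = 133.15365/151.6 = 0.8783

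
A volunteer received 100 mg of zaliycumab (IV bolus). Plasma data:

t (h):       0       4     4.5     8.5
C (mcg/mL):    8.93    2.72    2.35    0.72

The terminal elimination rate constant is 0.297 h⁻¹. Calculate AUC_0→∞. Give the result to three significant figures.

Trapezoidal AUC_0→8.5:
  [0→4]: (8.93+2.72)/2 × 4 = 23.3
  [4→4.5]: (2.72+2.35)/2 × 0.5 = 1.2675
  [4.5→8.5]: (2.35+0.72)/2 × 4 = 6.14
  Sum = 30.7075 mcg/mL·h
Extrapolated tail: C_last / k_e = 0.72 / 0.297 = 2.424
AUC_0→∞ = 30.7075 + 2.424 = 33.1315 mcg/mL·h

AUC = 33.1 mcg/mL·h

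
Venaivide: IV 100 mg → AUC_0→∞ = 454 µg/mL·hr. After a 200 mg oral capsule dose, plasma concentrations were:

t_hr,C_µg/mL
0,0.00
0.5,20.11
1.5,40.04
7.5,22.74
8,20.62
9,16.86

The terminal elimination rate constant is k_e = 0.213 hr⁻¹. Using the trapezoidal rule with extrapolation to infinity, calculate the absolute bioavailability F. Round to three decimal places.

F = 0.366

Trapezoidal AUC_0→9 (oral capsule):
  [0→0.5]: (0.00+20.11)/2 × 0.5 = 5.0275
  [0.5→1.5]: (20.11+40.04)/2 × 1 = 30.075
  [1.5→7.5]: (40.04+22.74)/2 × 6 = 188.34
  [7.5→8]: (22.74+20.62)/2 × 0.5 = 10.84
  [8→9]: (20.62+16.86)/2 × 1 = 18.74
  Sum = 253.0225 µg/mL·hr
Tail: C_last/k_e = 16.86/0.213 = 79.155
AUC_0→∞ (oral capsule) = 253.0225 + 79.155 = 332.1775 µg/mL·hr
F = (AUC_ev/D_ev)/(AUC_iv/D_iv) = (332.1775/200)/(454/100) = 1.6608875/4.54 = 0.3658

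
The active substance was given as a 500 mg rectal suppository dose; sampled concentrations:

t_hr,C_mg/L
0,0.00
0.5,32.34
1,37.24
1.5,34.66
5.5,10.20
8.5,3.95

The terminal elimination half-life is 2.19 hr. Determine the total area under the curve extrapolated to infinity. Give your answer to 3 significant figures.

Trapezoidal AUC_0→8.5:
  [0→0.5]: (0.00+32.34)/2 × 0.5 = 8.085
  [0.5→1]: (32.34+37.24)/2 × 0.5 = 17.395
  [1→1.5]: (37.24+34.66)/2 × 0.5 = 17.975
  [1.5→5.5]: (34.66+10.20)/2 × 4 = 89.72
  [5.5→8.5]: (10.20+3.95)/2 × 3 = 21.225
  Sum = 154.4 mg/L·hr
k_e = ln2 / t½ = 0.693147 / 2.19 = 0.3165 hr^-1
Extrapolated tail: C_last / k_e = 3.95 / 0.3165 = 12.480
AUC_0→∞ = 154.4 + 12.480 = 166.88 mg/L·hr

AUC = 167 mg/L·hr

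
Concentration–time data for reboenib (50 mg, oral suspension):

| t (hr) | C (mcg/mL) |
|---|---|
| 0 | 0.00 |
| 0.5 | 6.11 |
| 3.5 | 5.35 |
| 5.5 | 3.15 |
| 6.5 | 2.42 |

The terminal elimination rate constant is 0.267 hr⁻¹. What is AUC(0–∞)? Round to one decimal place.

AUC = 39.1 mcg/mL·hr

Trapezoidal AUC_0→6.5:
  [0→0.5]: (0.00+6.11)/2 × 0.5 = 1.5275
  [0.5→3.5]: (6.11+5.35)/2 × 3 = 17.19
  [3.5→5.5]: (5.35+3.15)/2 × 2 = 8.5
  [5.5→6.5]: (3.15+2.42)/2 × 1 = 2.785
  Sum = 30.0025 mcg/mL·hr
Extrapolated tail: C_last / k_e = 2.42 / 0.267 = 9.064
AUC_0→∞ = 30.0025 + 9.064 = 39.0665 mcg/mL·hr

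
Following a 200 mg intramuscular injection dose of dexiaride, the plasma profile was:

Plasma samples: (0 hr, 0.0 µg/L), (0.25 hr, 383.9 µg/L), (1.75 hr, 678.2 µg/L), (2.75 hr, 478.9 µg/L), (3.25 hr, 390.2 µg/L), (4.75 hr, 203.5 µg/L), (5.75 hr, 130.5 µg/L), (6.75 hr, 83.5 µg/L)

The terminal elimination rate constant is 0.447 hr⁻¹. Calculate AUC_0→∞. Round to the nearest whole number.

Trapezoidal AUC_0→6.75:
  [0→0.25]: (0.0+383.9)/2 × 0.25 = 47.9875
  [0.25→1.75]: (383.9+678.2)/2 × 1.5 = 796.575
  [1.75→2.75]: (678.2+478.9)/2 × 1 = 578.55
  [2.75→3.25]: (478.9+390.2)/2 × 0.5 = 217.275
  [3.25→4.75]: (390.2+203.5)/2 × 1.5 = 445.275
  [4.75→5.75]: (203.5+130.5)/2 × 1 = 167.0
  [5.75→6.75]: (130.5+83.5)/2 × 1 = 107.0
  Sum = 2359.6625 µg/L·hr
Extrapolated tail: C_last / k_e = 83.5 / 0.447 = 186.801
AUC_0→∞ = 2359.6625 + 186.801 = 2546.4635 µg/L·hr

AUC = 2546 µg/L·hr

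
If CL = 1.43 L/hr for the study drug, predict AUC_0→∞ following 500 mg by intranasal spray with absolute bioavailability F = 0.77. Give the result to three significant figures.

AUC_0→∞ = F × Dose / CL
        = 0.77 × 500 / 1.43 = 269.231 mg/L·hr

AUC = 269 mg/L·hr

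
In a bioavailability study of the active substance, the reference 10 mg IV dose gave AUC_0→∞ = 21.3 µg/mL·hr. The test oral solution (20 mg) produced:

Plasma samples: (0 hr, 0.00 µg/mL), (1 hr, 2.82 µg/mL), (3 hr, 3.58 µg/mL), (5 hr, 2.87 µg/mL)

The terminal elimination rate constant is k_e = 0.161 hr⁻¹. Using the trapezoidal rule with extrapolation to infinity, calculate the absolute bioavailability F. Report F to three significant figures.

Trapezoidal AUC_0→5 (oral solution):
  [0→1]: (0.00+2.82)/2 × 1 = 1.41
  [1→3]: (2.82+3.58)/2 × 2 = 6.4
  [3→5]: (3.58+2.87)/2 × 2 = 6.45
  Sum = 14.26 µg/mL·hr
Tail: C_last/k_e = 2.87/0.161 = 17.826
AUC_0→∞ (oral solution) = 14.26 + 17.826 = 32.086 µg/mL·hr
F = (AUC_ev/D_ev)/(AUC_iv/D_iv) = (32.086/20)/(21.3/10) = 1.6043/2.13 = 0.7532

F = 0.753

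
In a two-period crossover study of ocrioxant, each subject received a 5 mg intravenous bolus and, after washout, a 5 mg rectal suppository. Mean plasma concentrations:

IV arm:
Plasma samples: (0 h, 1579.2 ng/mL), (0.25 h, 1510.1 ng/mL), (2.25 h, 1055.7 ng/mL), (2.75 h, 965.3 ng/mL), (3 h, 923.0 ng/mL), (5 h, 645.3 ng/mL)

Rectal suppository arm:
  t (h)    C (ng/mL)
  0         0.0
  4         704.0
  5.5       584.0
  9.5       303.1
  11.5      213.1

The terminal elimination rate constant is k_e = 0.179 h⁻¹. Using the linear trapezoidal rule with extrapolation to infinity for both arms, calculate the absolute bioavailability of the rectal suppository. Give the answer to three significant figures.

F = 0.660

Trapezoidal AUC_0→5 (IV):
  [0→0.25]: (1579.2+1510.1)/2 × 0.25 = 386.1625
  [0.25→2.25]: (1510.1+1055.7)/2 × 2 = 2565.8
  [2.25→2.75]: (1055.7+965.3)/2 × 0.5 = 505.25
  [2.75→3]: (965.3+923.0)/2 × 0.25 = 236.0375
  [3→5]: (923.0+645.3)/2 × 2 = 1568.3
  Sum = 5261.55 ng/mL·h
IV tail: 645.3/0.179 = 3605.028; AUC_iv,0→∞ = 5261.55 + 3605.028 = 8866.578 ng/mL·h
Trapezoidal AUC_0→11.5 (rectal suppository):
  [0→4]: (0.0+704.0)/2 × 4 = 1408.0
  [4→5.5]: (704.0+584.0)/2 × 1.5 = 966.0
  [5.5→9.5]: (584.0+303.1)/2 × 4 = 1774.2
  [9.5→11.5]: (303.1+213.1)/2 × 2 = 516.2
  Sum = 4664.4 ng/mL·h
rectal suppository tail: 213.1/0.179 = 1190.503; AUC_ev,0→∞ = 4664.4 + 1190.503 = 5854.903 ng/mL·h
F = (AUC_ev/D_ev)/(AUC_iv/D_iv) = (5854.903/5)/(8866.578/5) = 1170.9806/1773.3156 = 0.6603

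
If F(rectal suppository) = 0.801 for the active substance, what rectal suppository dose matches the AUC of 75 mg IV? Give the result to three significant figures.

For equal systemic exposure: F × D_ev = D_iv
D_ev = D_iv / F = 75 / 0.801 = 93.633 mg

D_rectal = 93.6 mg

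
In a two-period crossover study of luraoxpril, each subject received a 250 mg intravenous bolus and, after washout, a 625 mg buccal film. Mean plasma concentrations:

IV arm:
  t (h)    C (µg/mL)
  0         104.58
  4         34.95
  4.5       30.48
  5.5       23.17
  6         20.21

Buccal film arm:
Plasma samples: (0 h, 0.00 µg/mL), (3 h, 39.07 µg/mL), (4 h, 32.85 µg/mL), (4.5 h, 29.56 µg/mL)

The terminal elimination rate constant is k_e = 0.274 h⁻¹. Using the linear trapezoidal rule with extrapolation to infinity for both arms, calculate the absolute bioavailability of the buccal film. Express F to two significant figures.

F = 0.21

Trapezoidal AUC_0→6 (IV):
  [0→4]: (104.58+34.95)/2 × 4 = 279.06
  [4→4.5]: (34.95+30.48)/2 × 0.5 = 16.3575
  [4.5→5.5]: (30.48+23.17)/2 × 1 = 26.825
  [5.5→6]: (23.17+20.21)/2 × 0.5 = 10.845
  Sum = 333.0875 µg/mL·h
IV tail: 20.21/0.274 = 73.759; AUC_iv,0→∞ = 333.0875 + 73.759 = 406.8465 µg/mL·h
Trapezoidal AUC_0→4.5 (buccal film):
  [0→3]: (0.00+39.07)/2 × 3 = 58.605
  [3→4]: (39.07+32.85)/2 × 1 = 35.96
  [4→4.5]: (32.85+29.56)/2 × 0.5 = 15.6025
  Sum = 110.1675 µg/mL·h
buccal film tail: 29.56/0.274 = 107.883; AUC_ev,0→∞ = 110.1675 + 107.883 = 218.0505 µg/mL·h
F = (AUC_ev/D_ev)/(AUC_iv/D_iv) = (218.0505/625)/(406.8465/250) = 0.3488808/1.627386 = 0.2144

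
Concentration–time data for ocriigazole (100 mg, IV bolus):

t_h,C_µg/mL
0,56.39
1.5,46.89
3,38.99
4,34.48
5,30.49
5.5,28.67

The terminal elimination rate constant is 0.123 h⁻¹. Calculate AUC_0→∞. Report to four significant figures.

AUC = 459.0 µg/mL·h

Trapezoidal AUC_0→5.5:
  [0→1.5]: (56.39+46.89)/2 × 1.5 = 77.46
  [1.5→3]: (46.89+38.99)/2 × 1.5 = 64.41
  [3→4]: (38.99+34.48)/2 × 1 = 36.735
  [4→5]: (34.48+30.49)/2 × 1 = 32.485
  [5→5.5]: (30.49+28.67)/2 × 0.5 = 14.79
  Sum = 225.88 µg/mL·h
Extrapolated tail: C_last / k_e = 28.67 / 0.123 = 233.089
AUC_0→∞ = 225.88 + 233.089 = 458.969 µg/mL·h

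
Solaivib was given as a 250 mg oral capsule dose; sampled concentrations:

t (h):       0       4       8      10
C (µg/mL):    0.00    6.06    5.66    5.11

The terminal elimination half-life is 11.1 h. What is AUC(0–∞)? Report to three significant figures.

Trapezoidal AUC_0→10:
  [0→4]: (0.00+6.06)/2 × 4 = 12.12
  [4→8]: (6.06+5.66)/2 × 4 = 23.44
  [8→10]: (5.66+5.11)/2 × 2 = 10.77
  Sum = 46.33 µg/mL·h
k_e = ln2 / t½ = 0.693147 / 11.1 = 0.0624 h^-1
Extrapolated tail: C_last / k_e = 5.11 / 0.0624 = 81.891
AUC_0→∞ = 46.33 + 81.891 = 128.221 µg/mL·h

AUC = 128 µg/mL·h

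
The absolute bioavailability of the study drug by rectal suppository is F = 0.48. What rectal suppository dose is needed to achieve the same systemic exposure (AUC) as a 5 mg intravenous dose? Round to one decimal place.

D_rectal = 10.4 mg

For equal systemic exposure: F × D_ev = D_iv
D_ev = D_iv / F = 5 / 0.48 = 10.4167 mg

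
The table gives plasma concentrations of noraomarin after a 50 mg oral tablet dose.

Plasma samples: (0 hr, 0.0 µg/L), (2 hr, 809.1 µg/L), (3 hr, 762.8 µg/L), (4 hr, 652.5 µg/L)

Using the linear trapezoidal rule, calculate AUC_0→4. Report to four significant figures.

Trapezoidal AUC_0→4:
  [0→2]: (0.0+809.1)/2 × 2 = 809.1
  [2→3]: (809.1+762.8)/2 × 1 = 785.95
  [3→4]: (762.8+652.5)/2 × 1 = 707.65
  Sum = 2302.7 µg/L·hr

AUC = 2303 µg/L·hr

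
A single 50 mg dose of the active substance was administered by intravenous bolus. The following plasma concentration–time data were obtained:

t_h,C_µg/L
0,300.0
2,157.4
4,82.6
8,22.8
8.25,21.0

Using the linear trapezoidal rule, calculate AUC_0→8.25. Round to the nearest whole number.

AUC = 914 µg/L·h

Trapezoidal AUC_0→8.25:
  [0→2]: (300.0+157.4)/2 × 2 = 457.4
  [2→4]: (157.4+82.6)/2 × 2 = 240.0
  [4→8]: (82.6+22.8)/2 × 4 = 210.8
  [8→8.25]: (22.8+21.0)/2 × 0.25 = 5.475
  Sum = 913.675 µg/L·h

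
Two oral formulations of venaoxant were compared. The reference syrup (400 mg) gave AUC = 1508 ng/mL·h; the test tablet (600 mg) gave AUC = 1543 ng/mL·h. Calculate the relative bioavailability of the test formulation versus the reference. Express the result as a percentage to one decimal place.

F_rel = 68.2%

F_rel = (AUC_test/D_test) / (AUC_ref/D_ref)
      = (1543/600) / (1508/400)
      = 2.57167 / 3.77 = 0.6821 = 68.21%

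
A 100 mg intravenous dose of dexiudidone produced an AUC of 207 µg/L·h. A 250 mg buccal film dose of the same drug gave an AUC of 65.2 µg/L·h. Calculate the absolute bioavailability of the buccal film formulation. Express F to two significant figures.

F = 0.13

F = (AUC_ev / D_ev) / (AUC_iv / D_iv)
  = (65.2/250) / (207/100)
  = 0.2608 / 2.07 = 0.1260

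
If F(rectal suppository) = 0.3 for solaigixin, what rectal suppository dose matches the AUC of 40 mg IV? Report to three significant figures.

For equal systemic exposure: F × D_ev = D_iv
D_ev = D_iv / F = 40 / 0.3 = 133.333 mg

D_rectal = 133 mg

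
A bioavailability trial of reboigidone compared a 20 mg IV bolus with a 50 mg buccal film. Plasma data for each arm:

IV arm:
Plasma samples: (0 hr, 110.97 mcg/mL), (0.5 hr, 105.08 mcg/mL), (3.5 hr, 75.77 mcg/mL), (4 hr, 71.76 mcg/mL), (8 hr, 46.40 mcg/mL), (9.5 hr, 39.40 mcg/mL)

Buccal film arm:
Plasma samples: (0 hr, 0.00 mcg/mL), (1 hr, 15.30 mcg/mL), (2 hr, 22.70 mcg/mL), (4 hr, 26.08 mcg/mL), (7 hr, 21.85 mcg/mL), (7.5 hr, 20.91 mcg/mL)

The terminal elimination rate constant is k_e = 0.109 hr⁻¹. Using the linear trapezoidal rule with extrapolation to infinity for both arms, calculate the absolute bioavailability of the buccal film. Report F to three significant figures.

F = 0.137

Trapezoidal AUC_0→9.5 (IV):
  [0→0.5]: (110.97+105.08)/2 × 0.5 = 54.0125
  [0.5→3.5]: (105.08+75.77)/2 × 3 = 271.275
  [3.5→4]: (75.77+71.76)/2 × 0.5 = 36.8825
  [4→8]: (71.76+46.40)/2 × 4 = 236.32
  [8→9.5]: (46.40+39.40)/2 × 1.5 = 64.35
  Sum = 662.84 mcg/mL·hr
IV tail: 39.40/0.109 = 361.468; AUC_iv,0→∞ = 662.84 + 361.468 = 1024.308 mcg/mL·hr
Trapezoidal AUC_0→7.5 (buccal film):
  [0→1]: (0.00+15.30)/2 × 1 = 7.65
  [1→2]: (15.30+22.70)/2 × 1 = 19.0
  [2→4]: (22.70+26.08)/2 × 2 = 48.78
  [4→7]: (26.08+21.85)/2 × 3 = 71.895
  [7→7.5]: (21.85+20.91)/2 × 0.5 = 10.69
  Sum = 158.015 mcg/mL·hr
buccal film tail: 20.91/0.109 = 191.835; AUC_ev,0→∞ = 158.015 + 191.835 = 349.85 mcg/mL·hr
F = (AUC_ev/D_ev)/(AUC_iv/D_iv) = (349.85/50)/(1024.308/20) = 6.997/51.2154 = 0.1366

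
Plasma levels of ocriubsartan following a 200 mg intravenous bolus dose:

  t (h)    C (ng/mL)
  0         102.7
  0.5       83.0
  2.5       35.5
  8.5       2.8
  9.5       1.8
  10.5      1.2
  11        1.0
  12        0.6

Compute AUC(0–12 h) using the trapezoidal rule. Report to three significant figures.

AUC = 285 ng/mL·h

Trapezoidal AUC_0→12:
  [0→0.5]: (102.7+83.0)/2 × 0.5 = 46.425
  [0.5→2.5]: (83.0+35.5)/2 × 2 = 118.5
  [2.5→8.5]: (35.5+2.8)/2 × 6 = 114.9
  [8.5→9.5]: (2.8+1.8)/2 × 1 = 2.3
  [9.5→10.5]: (1.8+1.2)/2 × 1 = 1.5
  [10.5→11]: (1.2+1.0)/2 × 0.5 = 0.55
  [11→12]: (1.0+0.6)/2 × 1 = 0.8
  Sum = 284.975 ng/mL·h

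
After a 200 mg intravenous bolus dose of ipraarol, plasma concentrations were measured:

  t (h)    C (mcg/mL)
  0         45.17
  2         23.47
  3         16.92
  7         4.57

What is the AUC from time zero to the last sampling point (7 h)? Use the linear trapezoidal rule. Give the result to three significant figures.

Trapezoidal AUC_0→7:
  [0→2]: (45.17+23.47)/2 × 2 = 68.64
  [2→3]: (23.47+16.92)/2 × 1 = 20.195
  [3→7]: (16.92+4.57)/2 × 4 = 42.98
  Sum = 131.815 mcg/mL·h

AUC = 132 mcg/mL·h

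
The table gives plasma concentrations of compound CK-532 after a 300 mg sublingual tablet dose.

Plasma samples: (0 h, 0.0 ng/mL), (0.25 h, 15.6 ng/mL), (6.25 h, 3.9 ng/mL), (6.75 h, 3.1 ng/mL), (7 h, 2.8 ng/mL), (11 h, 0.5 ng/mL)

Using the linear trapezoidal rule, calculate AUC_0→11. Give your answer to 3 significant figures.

Trapezoidal AUC_0→11:
  [0→0.25]: (0.0+15.6)/2 × 0.25 = 1.95
  [0.25→6.25]: (15.6+3.9)/2 × 6 = 58.5
  [6.25→6.75]: (3.9+3.1)/2 × 0.5 = 1.75
  [6.75→7]: (3.1+2.8)/2 × 0.25 = 0.7375
  [7→11]: (2.8+0.5)/2 × 4 = 6.6
  Sum = 69.5375 ng/mL·h

AUC = 69.5 ng/mL·h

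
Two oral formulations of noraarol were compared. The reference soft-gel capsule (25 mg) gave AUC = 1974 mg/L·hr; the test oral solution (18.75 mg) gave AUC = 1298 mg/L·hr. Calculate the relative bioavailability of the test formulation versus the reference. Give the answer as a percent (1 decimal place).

F_rel = 87.7%

F_rel = (AUC_test/D_test) / (AUC_ref/D_ref)
      = (1298/18.75) / (1974/25)
      = 69.2267 / 78.96 = 0.8767 = 87.67%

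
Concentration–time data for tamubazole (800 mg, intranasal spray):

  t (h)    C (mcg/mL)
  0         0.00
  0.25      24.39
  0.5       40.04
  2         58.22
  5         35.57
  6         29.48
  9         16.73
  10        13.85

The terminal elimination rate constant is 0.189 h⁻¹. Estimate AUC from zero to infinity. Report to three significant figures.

Trapezoidal AUC_0→10:
  [0→0.25]: (0.00+24.39)/2 × 0.25 = 3.04875
  [0.25→0.5]: (24.39+40.04)/2 × 0.25 = 8.05375
  [0.5→2]: (40.04+58.22)/2 × 1.5 = 73.695
  [2→5]: (58.22+35.57)/2 × 3 = 140.685
  [5→6]: (35.57+29.48)/2 × 1 = 32.525
  [6→9]: (29.48+16.73)/2 × 3 = 69.315
  [9→10]: (16.73+13.85)/2 × 1 = 15.29
  Sum = 342.6125 mcg/mL·h
Extrapolated tail: C_last / k_e = 13.85 / 0.189 = 73.280
AUC_0→∞ = 342.6125 + 73.280 = 415.8925 mcg/mL·h

AUC = 416 mcg/mL·h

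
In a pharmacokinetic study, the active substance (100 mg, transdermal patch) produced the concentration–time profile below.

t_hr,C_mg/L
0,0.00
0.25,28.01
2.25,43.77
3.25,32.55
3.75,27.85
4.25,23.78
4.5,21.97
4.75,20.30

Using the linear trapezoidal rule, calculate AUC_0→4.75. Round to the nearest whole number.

AUC = 152 mg/L·hr

Trapezoidal AUC_0→4.75:
  [0→0.25]: (0.00+28.01)/2 × 0.25 = 3.50125
  [0.25→2.25]: (28.01+43.77)/2 × 2 = 71.78
  [2.25→3.25]: (43.77+32.55)/2 × 1 = 38.16
  [3.25→3.75]: (32.55+27.85)/2 × 0.5 = 15.1
  [3.75→4.25]: (27.85+23.78)/2 × 0.5 = 12.9075
  [4.25→4.5]: (23.78+21.97)/2 × 0.25 = 5.71875
  [4.5→4.75]: (21.97+20.30)/2 × 0.25 = 5.28375
  Sum = 152.45125 mg/L·hr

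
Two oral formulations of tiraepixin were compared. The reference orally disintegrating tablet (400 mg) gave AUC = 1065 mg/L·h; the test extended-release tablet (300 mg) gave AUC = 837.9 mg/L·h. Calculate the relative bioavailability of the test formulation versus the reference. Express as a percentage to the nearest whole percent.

F_rel = (AUC_test/D_test) / (AUC_ref/D_ref)
      = (837.9/300) / (1065/400)
      = 2.793 / 2.6625 = 1.0490 = 104.90%

F_rel = 105%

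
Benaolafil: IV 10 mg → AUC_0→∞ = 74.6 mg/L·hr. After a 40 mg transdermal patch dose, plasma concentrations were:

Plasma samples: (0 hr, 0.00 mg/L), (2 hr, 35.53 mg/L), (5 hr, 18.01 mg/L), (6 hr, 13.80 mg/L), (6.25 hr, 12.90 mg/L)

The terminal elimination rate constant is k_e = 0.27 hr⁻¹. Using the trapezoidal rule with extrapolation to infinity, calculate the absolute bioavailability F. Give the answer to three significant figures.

Trapezoidal AUC_0→6.25 (transdermal patch):
  [0→2]: (0.00+35.53)/2 × 2 = 35.53
  [2→5]: (35.53+18.01)/2 × 3 = 80.31
  [5→6]: (18.01+13.80)/2 × 1 = 15.905
  [6→6.25]: (13.80+12.90)/2 × 0.25 = 3.3375
  Sum = 135.0825 mg/L·hr
Tail: C_last/k_e = 12.90/0.27 = 47.778
AUC_0→∞ (transdermal patch) = 135.0825 + 47.778 = 182.8605 mg/L·hr
F = (AUC_ev/D_ev)/(AUC_iv/D_iv) = (182.8605/40)/(74.6/10) = 4.5715125/7.46 = 0.6128

F = 0.613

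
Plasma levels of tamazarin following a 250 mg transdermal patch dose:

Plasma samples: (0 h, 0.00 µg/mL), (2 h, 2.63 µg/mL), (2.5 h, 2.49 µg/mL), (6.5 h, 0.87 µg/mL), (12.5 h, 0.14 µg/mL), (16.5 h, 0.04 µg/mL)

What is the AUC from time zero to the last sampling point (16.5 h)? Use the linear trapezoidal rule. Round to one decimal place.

Trapezoidal AUC_0→16.5:
  [0→2]: (0.00+2.63)/2 × 2 = 2.63
  [2→2.5]: (2.63+2.49)/2 × 0.5 = 1.28
  [2.5→6.5]: (2.49+0.87)/2 × 4 = 6.72
  [6.5→12.5]: (0.87+0.14)/2 × 6 = 3.03
  [12.5→16.5]: (0.14+0.04)/2 × 4 = 0.36
  Sum = 14.02 µg/mL·h

AUC = 14.0 µg/mL·h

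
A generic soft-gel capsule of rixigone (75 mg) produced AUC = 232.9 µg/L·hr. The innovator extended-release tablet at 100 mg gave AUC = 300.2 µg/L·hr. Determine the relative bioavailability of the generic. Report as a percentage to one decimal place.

F_rel = 103.4%

F_rel = (AUC_test/D_test) / (AUC_ref/D_ref)
      = (232.9/75) / (300.2/100)
      = 3.10533 / 3.002 = 1.0344 = 103.44%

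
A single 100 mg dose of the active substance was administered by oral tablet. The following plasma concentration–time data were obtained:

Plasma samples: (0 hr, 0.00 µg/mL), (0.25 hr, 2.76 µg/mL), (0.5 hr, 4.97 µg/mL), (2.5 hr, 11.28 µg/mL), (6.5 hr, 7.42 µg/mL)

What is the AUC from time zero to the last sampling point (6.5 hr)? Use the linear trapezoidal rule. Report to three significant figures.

AUC = 55.0 µg/mL·hr

Trapezoidal AUC_0→6.5:
  [0→0.25]: (0.00+2.76)/2 × 0.25 = 0.345
  [0.25→0.5]: (2.76+4.97)/2 × 0.25 = 0.96625
  [0.5→2.5]: (4.97+11.28)/2 × 2 = 16.25
  [2.5→6.5]: (11.28+7.42)/2 × 4 = 37.4
  Sum = 54.96125 µg/mL·hr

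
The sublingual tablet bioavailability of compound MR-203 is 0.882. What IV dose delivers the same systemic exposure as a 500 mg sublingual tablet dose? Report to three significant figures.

Systemic exposure from an extravascular dose = F × D_ev, so the equivalent IV dose is F × D_ev.
D_iv = F × D_ev = 0.882 × 500 = 441 mg

D_iv = 441 mg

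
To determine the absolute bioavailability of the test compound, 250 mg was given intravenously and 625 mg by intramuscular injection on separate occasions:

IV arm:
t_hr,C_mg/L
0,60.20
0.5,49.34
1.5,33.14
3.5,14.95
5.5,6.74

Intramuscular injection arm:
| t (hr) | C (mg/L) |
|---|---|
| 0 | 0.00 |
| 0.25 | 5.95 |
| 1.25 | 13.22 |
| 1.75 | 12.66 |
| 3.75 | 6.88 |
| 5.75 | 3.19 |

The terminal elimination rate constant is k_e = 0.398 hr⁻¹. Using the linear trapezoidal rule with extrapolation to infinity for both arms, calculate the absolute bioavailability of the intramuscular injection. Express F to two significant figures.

F = 0.14

Trapezoidal AUC_0→5.5 (IV):
  [0→0.5]: (60.20+49.34)/2 × 0.5 = 27.385
  [0.5→1.5]: (49.34+33.14)/2 × 1 = 41.24
  [1.5→3.5]: (33.14+14.95)/2 × 2 = 48.09
  [3.5→5.5]: (14.95+6.74)/2 × 2 = 21.69
  Sum = 138.405 mg/L·hr
IV tail: 6.74/0.398 = 16.935; AUC_iv,0→∞ = 138.405 + 16.935 = 155.34 mg/L·hr
Trapezoidal AUC_0→5.75 (intramuscular injection):
  [0→0.25]: (0.00+5.95)/2 × 0.25 = 0.74375
  [0.25→1.25]: (5.95+13.22)/2 × 1 = 9.585
  [1.25→1.75]: (13.22+12.66)/2 × 0.5 = 6.47
  [1.75→3.75]: (12.66+6.88)/2 × 2 = 19.54
  [3.75→5.75]: (6.88+3.19)/2 × 2 = 10.07
  Sum = 46.40875 mg/L·hr
intramuscular injection tail: 3.19/0.398 = 8.015; AUC_ev,0→∞ = 46.40875 + 8.015 = 54.42375 mg/L·hr
F = (AUC_ev/D_ev)/(AUC_iv/D_iv) = (54.42375/625)/(155.34/250) = 0.087078/0.62136 = 0.1401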